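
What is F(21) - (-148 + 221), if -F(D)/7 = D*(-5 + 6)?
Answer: -220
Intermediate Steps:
F(D) = -7*D (F(D) = -7*D*(-5 + 6) = -7*D)
F(21) - (-148 + 221) = -7*21 - (-148 + 221) = -147 - 1*73 = -147 - 73 = -220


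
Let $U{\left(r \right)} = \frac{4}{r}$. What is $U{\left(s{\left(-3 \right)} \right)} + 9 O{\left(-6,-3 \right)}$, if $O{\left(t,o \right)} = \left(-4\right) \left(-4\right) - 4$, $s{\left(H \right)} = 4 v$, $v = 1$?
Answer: $109$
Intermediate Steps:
$s{\left(H \right)} = 4$ ($s{\left(H \right)} = 4 \cdot 1 = 4$)
$O{\left(t,o \right)} = 12$ ($O{\left(t,o \right)} = 16 - 4 = 12$)
$U{\left(s{\left(-3 \right)} \right)} + 9 O{\left(-6,-3 \right)} = \frac{4}{4} + 9 \cdot 12 = 4 \cdot \frac{1}{4} + 108 = 1 + 108 = 109$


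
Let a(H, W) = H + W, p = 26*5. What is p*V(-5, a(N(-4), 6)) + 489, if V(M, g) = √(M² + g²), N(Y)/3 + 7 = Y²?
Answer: 489 + 130*√1114 ≈ 4828.0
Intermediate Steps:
p = 130
N(Y) = -21 + 3*Y²
p*V(-5, a(N(-4), 6)) + 489 = 130*√((-5)² + ((-21 + 3*(-4)²) + 6)²) + 489 = 130*√(25 + ((-21 + 3*16) + 6)²) + 489 = 130*√(25 + ((-21 + 48) + 6)²) + 489 = 130*√(25 + (27 + 6)²) + 489 = 130*√(25 + 33²) + 489 = 130*√(25 + 1089) + 489 = 130*√1114 + 489 = 489 + 130*√1114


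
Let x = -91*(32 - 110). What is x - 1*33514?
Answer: -26416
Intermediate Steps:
x = 7098 (x = -91*(-78) = 7098)
x - 1*33514 = 7098 - 1*33514 = 7098 - 33514 = -26416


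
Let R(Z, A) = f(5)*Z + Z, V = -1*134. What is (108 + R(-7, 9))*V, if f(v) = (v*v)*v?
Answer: 103716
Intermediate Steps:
V = -134
f(v) = v**3 (f(v) = v**2*v = v**3)
R(Z, A) = 126*Z (R(Z, A) = 5**3*Z + Z = 125*Z + Z = 126*Z)
(108 + R(-7, 9))*V = (108 + 126*(-7))*(-134) = (108 - 882)*(-134) = -774*(-134) = 103716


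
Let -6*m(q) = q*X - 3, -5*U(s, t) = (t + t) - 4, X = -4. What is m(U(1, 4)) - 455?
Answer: -13651/30 ≈ -455.03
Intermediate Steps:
U(s, t) = ⅘ - 2*t/5 (U(s, t) = -((t + t) - 4)/5 = -(2*t - 4)/5 = -(-4 + 2*t)/5 = ⅘ - 2*t/5)
m(q) = ½ + 2*q/3 (m(q) = -(q*(-4) - 3)/6 = -(-4*q - 3)/6 = -(-3 - 4*q)/6 = ½ + 2*q/3)
m(U(1, 4)) - 455 = (½ + 2*(⅘ - ⅖*4)/3) - 455 = (½ + 2*(⅘ - 8/5)/3) - 455 = (½ + (⅔)*(-⅘)) - 455 = (½ - 8/15) - 455 = -1/30 - 455 = -13651/30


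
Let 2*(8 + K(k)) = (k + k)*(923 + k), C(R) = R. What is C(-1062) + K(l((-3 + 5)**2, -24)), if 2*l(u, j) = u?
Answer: 780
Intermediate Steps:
l(u, j) = u/2
K(k) = -8 + k*(923 + k) (K(k) = -8 + ((k + k)*(923 + k))/2 = -8 + ((2*k)*(923 + k))/2 = -8 + (2*k*(923 + k))/2 = -8 + k*(923 + k))
C(-1062) + K(l((-3 + 5)**2, -24)) = -1062 + (-8 + ((-3 + 5)**2/2)**2 + 923*((-3 + 5)**2/2)) = -1062 + (-8 + ((1/2)*2**2)**2 + 923*((1/2)*2**2)) = -1062 + (-8 + ((1/2)*4)**2 + 923*((1/2)*4)) = -1062 + (-8 + 2**2 + 923*2) = -1062 + (-8 + 4 + 1846) = -1062 + 1842 = 780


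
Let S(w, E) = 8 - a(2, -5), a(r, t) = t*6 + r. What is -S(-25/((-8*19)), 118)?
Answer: -36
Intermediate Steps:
a(r, t) = r + 6*t (a(r, t) = 6*t + r = r + 6*t)
S(w, E) = 36 (S(w, E) = 8 - (2 + 6*(-5)) = 8 - (2 - 30) = 8 - 1*(-28) = 8 + 28 = 36)
-S(-25/((-8*19)), 118) = -1*36 = -36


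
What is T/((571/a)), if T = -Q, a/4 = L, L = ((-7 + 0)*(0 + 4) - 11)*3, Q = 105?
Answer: 49140/571 ≈ 86.060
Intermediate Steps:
L = -117 (L = (-7*4 - 11)*3 = (-28 - 11)*3 = -39*3 = -117)
a = -468 (a = 4*(-117) = -468)
T = -105 (T = -1*105 = -105)
T/((571/a)) = -105/(571/(-468)) = -105/(571*(-1/468)) = -105/(-571/468) = -105*(-468/571) = 49140/571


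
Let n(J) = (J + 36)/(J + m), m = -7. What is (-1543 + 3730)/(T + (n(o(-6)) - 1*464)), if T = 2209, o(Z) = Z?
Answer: 28431/22655 ≈ 1.2550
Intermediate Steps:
n(J) = (36 + J)/(-7 + J) (n(J) = (J + 36)/(J - 7) = (36 + J)/(-7 + J))
(-1543 + 3730)/(T + (n(o(-6)) - 1*464)) = (-1543 + 3730)/(2209 + ((36 - 6)/(-7 - 6) - 1*464)) = 2187/(2209 + (30/(-13) - 464)) = 2187/(2209 + (-1/13*30 - 464)) = 2187/(2209 + (-30/13 - 464)) = 2187/(2209 - 6062/13) = 2187/(22655/13) = 2187*(13/22655) = 28431/22655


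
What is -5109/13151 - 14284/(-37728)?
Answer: -1225867/124040232 ≈ -0.0098828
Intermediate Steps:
-5109/13151 - 14284/(-37728) = -5109*1/13151 - 14284*(-1/37728) = -5109/13151 + 3571/9432 = -1225867/124040232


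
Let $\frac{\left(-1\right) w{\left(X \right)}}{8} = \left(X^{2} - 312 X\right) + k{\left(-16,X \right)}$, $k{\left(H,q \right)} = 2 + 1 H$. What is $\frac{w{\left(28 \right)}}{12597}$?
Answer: $\frac{63728}{12597} \approx 5.059$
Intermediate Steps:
$k{\left(H,q \right)} = 2 + H$
$w{\left(X \right)} = 112 - 8 X^{2} + 2496 X$ ($w{\left(X \right)} = - 8 \left(\left(X^{2} - 312 X\right) + \left(2 - 16\right)\right) = - 8 \left(\left(X^{2} - 312 X\right) - 14\right) = - 8 \left(-14 + X^{2} - 312 X\right) = 112 - 8 X^{2} + 2496 X$)
$\frac{w{\left(28 \right)}}{12597} = \frac{112 - 8 \cdot 28^{2} + 2496 \cdot 28}{12597} = \left(112 - 6272 + 69888\right) \frac{1}{12597} = 63728 \cdot \frac{1}{12597} = \frac{63728}{12597}$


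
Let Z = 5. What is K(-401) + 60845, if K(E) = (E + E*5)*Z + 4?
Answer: 48819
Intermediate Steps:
K(E) = 4 + 30*E (K(E) = (E + E*5)*5 + 4 = (E + 5*E)*5 + 4 = (6*E)*5 + 4 = 30*E + 4 = 4 + 30*E)
K(-401) + 60845 = (4 + 30*(-401)) + 60845 = (4 - 12030) + 60845 = -12026 + 60845 = 48819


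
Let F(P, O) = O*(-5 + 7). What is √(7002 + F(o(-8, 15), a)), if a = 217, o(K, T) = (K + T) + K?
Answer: 26*√11 ≈ 86.232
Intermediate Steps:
o(K, T) = T + 2*K
F(P, O) = 2*O (F(P, O) = O*2 = 2*O)
√(7002 + F(o(-8, 15), a)) = √(7002 + 2*217) = √(7002 + 434) = √7436 = 26*√11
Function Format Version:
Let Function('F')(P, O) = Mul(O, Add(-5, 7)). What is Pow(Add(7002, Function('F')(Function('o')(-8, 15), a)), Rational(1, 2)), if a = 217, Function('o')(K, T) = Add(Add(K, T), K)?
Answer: Mul(26, Pow(11, Rational(1, 2))) ≈ 86.232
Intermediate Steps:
Function('o')(K, T) = Add(T, Mul(2, K))
Function('F')(P, O) = Mul(2, O) (Function('F')(P, O) = Mul(O, 2) = Mul(2, O))
Pow(Add(7002, Function('F')(Function('o')(-8, 15), a)), Rational(1, 2)) = Pow(Add(7002, Mul(2, 217)), Rational(1, 2)) = Pow(Add(7002, 434), Rational(1, 2)) = Pow(7436, Rational(1, 2)) = Mul(26, Pow(11, Rational(1, 2)))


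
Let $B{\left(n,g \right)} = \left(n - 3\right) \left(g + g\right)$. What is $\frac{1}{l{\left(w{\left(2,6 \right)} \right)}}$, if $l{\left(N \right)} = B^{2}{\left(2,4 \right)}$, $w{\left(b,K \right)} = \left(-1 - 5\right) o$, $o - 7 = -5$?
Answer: $\frac{1}{64} \approx 0.015625$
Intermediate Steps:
$o = 2$ ($o = 7 - 5 = 2$)
$w{\left(b,K \right)} = -12$ ($w{\left(b,K \right)} = \left(-1 - 5\right) 2 = \left(-6\right) 2 = -12$)
$B{\left(n,g \right)} = 2 g \left(-3 + n\right)$ ($B{\left(n,g \right)} = \left(-3 + n\right) 2 g = 2 g \left(-3 + n\right)$)
$l{\left(N \right)} = 64$ ($l{\left(N \right)} = \left(2 \cdot 4 \left(-3 + 2\right)\right)^{2} = \left(2 \cdot 4 \left(-1\right)\right)^{2} = \left(-8\right)^{2} = 64$)
$\frac{1}{l{\left(w{\left(2,6 \right)} \right)}} = \frac{1}{64}$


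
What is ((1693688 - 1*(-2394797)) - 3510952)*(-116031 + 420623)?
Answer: 175911931536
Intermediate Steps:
((1693688 - 1*(-2394797)) - 3510952)*(-116031 + 420623) = ((1693688 + 2394797) - 3510952)*304592 = (4088485 - 3510952)*304592 = 577533*304592 = 175911931536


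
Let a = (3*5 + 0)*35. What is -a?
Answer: -525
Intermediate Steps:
a = 525 (a = (15 + 0)*35 = 15*35 = 525)
-a = -1*525 = -525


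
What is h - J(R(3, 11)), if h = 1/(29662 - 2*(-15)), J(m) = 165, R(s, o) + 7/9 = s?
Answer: -4899179/29692 ≈ -165.00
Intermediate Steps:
R(s, o) = -7/9 + s
h = 1/29692 (h = 1/(29662 + 30) = 1/29692 ≈ 3.3679e-5)
h - J(R(3, 11)) = 1/29692 - 1*165 = 1/29692 - 165 = -4899179/29692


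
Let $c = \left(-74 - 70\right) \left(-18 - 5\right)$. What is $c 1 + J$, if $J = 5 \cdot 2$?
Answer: $3322$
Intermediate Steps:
$J = 10$
$c = 3312$ ($c = \left(-144\right) \left(-23\right) = 3312$)
$c 1 + J = 3312 \cdot 1 + 10 = 3312 + 10 = 3322$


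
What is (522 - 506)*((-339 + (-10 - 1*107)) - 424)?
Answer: -14080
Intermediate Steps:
(522 - 506)*((-339 + (-10 - 1*107)) - 424) = 16*((-339 + (-10 - 107)) - 424) = 16*((-339 - 117) - 424) = 16*(-456 - 424) = 16*(-880) = -14080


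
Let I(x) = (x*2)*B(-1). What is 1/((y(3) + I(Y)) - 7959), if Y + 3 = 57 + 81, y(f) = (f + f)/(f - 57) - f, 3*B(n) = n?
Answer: -9/72469 ≈ -0.00012419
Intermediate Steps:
B(n) = n/3
y(f) = -f + 2*f/(-57 + f) (y(f) = (2*f)/(-57 + f) - f = 2*f/(-57 + f) - f = -f + 2*f/(-57 + f))
Y = 135 (Y = -3 + (57 + 81) = -3 + 138 = 135)
I(x) = -2*x/3 (I(x) = (x*2)*((⅓)*(-1)) = (2*x)*(-⅓) = -2*x/3)
1/((y(3) + I(Y)) - 7959) = 1/((3*(59 - 1*3)/(-57 + 3) - ⅔*135) - 7959) = 1/((3*(59 - 3)/(-54) - 90) - 7959) = 1/((3*(-1/54)*56 - 90) - 7959) = 1/((-28/9 - 90) - 7959) = 1/(-838/9 - 7959) = 1/(-72469/9) = -9/72469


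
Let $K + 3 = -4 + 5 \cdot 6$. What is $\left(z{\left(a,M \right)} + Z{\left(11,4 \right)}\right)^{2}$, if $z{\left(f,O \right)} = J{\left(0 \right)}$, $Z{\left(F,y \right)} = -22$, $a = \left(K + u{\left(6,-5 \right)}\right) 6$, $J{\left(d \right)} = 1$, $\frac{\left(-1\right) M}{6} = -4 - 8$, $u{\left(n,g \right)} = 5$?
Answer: $441$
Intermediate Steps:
$K = 23$ ($K = -3 + \left(-4 + 5 \cdot 6\right) = -3 + \left(-4 + 30\right) = -3 + 26 = 23$)
$M = 72$ ($M = - 6 \left(-4 - 8\right) = \left(-6\right) \left(-12\right) = 72$)
$a = 168$ ($a = \left(23 + 5\right) 6 = 28 \cdot 6 = 168$)
$z{\left(f,O \right)} = 1$
$\left(z{\left(a,M \right)} + Z{\left(11,4 \right)}\right)^{2} = \left(1 - 22\right)^{2} = \left(-21\right)^{2} = 441$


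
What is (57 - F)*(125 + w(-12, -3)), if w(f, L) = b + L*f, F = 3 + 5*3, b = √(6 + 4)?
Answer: 6279 + 39*√10 ≈ 6402.3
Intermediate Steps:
b = √10 ≈ 3.1623
F = 18 (F = 3 + 15 = 18)
w(f, L) = √10 + L*f
(57 - F)*(125 + w(-12, -3)) = (57 - 1*18)*(125 + (√10 - 3*(-12))) = (57 - 18)*(125 + (√10 + 36)) = 39*(125 + (36 + √10)) = 39*(161 + √10) = 6279 + 39*√10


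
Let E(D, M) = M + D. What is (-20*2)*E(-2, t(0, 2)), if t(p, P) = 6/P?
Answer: -40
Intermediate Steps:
E(D, M) = D + M
(-20*2)*E(-2, t(0, 2)) = (-20*2)*(-2 + 6/2) = -40*(-2 + 6*(½)) = -40*(-2 + 3) = -40*1 = -40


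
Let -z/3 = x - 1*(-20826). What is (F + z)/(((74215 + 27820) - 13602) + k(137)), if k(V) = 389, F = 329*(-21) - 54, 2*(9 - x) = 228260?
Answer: 136461/44411 ≈ 3.0727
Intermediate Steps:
x = -114121 (x = 9 - ½*228260 = 9 - 114130 = -114121)
F = -6963 (F = -6909 - 54 = -6963)
z = 279885 (z = -3*(-114121 - 1*(-20826)) = -3*(-114121 + 20826) = -3*(-93295) = 279885)
(F + z)/(((74215 + 27820) - 13602) + k(137)) = (-6963 + 279885)/(((74215 + 27820) - 13602) + 389) = 272922/((102035 - 13602) + 389) = 272922/(88433 + 389) = 272922/88822 = 272922*(1/88822) = 136461/44411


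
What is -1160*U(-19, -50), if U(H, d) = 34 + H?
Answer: -17400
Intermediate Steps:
-1160*U(-19, -50) = -1160*(34 - 19) = -1160*15 = -17400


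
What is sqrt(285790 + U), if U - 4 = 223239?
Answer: sqrt(509033) ≈ 713.47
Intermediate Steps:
U = 223243 (U = 4 + 223239 = 223243)
sqrt(285790 + U) = sqrt(285790 + 223243) = sqrt(509033)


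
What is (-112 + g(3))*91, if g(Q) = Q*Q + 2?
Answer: -9191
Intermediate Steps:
g(Q) = 2 + Q² (g(Q) = Q² + 2 = 2 + Q²)
(-112 + g(3))*91 = (-112 + (2 + 3²))*91 = (-112 + (2 + 9))*91 = (-112 + 11)*91 = -101*91 = -9191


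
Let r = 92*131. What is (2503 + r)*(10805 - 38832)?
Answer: -407932985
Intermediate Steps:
r = 12052
(2503 + r)*(10805 - 38832) = (2503 + 12052)*(10805 - 38832) = 14555*(-28027) = -407932985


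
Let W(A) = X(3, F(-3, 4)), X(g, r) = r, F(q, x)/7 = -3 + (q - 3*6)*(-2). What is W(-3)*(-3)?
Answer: -819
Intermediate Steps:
F(q, x) = 231 - 14*q (F(q, x) = 7*(-3 + (q - 3*6)*(-2)) = 7*(-3 + (q - 18)*(-2)) = 7*(-3 + (-18 + q)*(-2)) = 7*(-3 + (36 - 2*q)) = 7*(33 - 2*q) = 231 - 14*q)
W(A) = 273 (W(A) = 231 - 14*(-3) = 231 + 42 = 273)
W(-3)*(-3) = 273*(-3) = -819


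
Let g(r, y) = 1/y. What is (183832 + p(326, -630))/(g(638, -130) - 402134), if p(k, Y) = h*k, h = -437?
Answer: -256100/2489401 ≈ -0.10288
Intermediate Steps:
p(k, Y) = -437*k
(183832 + p(326, -630))/(g(638, -130) - 402134) = (183832 - 437*326)/(1/(-130) - 402134) = (183832 - 142462)/(-1/130 - 402134) = 41370/(-52277421/130) = 41370*(-130/52277421) = -256100/2489401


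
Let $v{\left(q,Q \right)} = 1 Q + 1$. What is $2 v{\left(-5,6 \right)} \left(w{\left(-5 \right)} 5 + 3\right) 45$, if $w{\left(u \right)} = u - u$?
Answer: $1890$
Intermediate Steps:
$w{\left(u \right)} = 0$
$v{\left(q,Q \right)} = 1 + Q$ ($v{\left(q,Q \right)} = Q + 1 = 1 + Q$)
$2 v{\left(-5,6 \right)} \left(w{\left(-5 \right)} 5 + 3\right) 45 = 2 \left(1 + 6\right) \left(0 \cdot 5 + 3\right) 45 = 2 \cdot 7 \left(0 + 3\right) 45 = 14 \cdot 3 \cdot 45 = 42 \cdot 45 = 1890$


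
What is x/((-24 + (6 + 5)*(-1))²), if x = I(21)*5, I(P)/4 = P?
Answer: 12/35 ≈ 0.34286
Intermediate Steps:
I(P) = 4*P
x = 420 (x = (4*21)*5 = 84*5 = 420)
x/((-24 + (6 + 5)*(-1))²) = 420/((-24 + (6 + 5)*(-1))²) = 420/((-24 + 11*(-1))²) = 420/((-24 - 11)²) = 420/((-35)²) = 420/1225 = 420*(1/1225) = 12/35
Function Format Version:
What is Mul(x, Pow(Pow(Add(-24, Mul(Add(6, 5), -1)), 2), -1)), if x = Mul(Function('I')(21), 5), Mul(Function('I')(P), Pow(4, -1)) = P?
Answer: Rational(12, 35) ≈ 0.34286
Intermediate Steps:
Function('I')(P) = Mul(4, P)
x = 420 (x = Mul(Mul(4, 21), 5) = Mul(84, 5) = 420)
Mul(x, Pow(Pow(Add(-24, Mul(Add(6, 5), -1)), 2), -1)) = Mul(420, Pow(Pow(Add(-24, Mul(Add(6, 5), -1)), 2), -1)) = Mul(420, Pow(Pow(Add(-24, Mul(11, -1)), 2), -1)) = Mul(420, Pow(Pow(Add(-24, -11), 2), -1)) = Mul(420, Pow(Pow(-35, 2), -1)) = Mul(420, Pow(1225, -1)) = Mul(420, Rational(1, 1225)) = Rational(12, 35)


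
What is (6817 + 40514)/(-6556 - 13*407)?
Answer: -15777/3949 ≈ -3.9952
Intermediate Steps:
(6817 + 40514)/(-6556 - 13*407) = 47331/(-6556 - 5291) = 47331/(-11847) = 47331*(-1/11847) = -15777/3949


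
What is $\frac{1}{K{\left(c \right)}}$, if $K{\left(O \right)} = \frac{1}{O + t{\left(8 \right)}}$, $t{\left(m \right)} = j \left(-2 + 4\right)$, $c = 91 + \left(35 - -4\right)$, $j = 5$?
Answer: $140$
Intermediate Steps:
$c = 130$ ($c = 91 + \left(35 + 4\right) = 91 + 39 = 130$)
$t{\left(m \right)} = 10$ ($t{\left(m \right)} = 5 \left(-2 + 4\right) = 5 \cdot 2 = 10$)
$K{\left(O \right)} = \frac{1}{10 + O}$ ($K{\left(O \right)} = \frac{1}{O + 10} = \frac{1}{10 + O}$)
$\frac{1}{K{\left(c \right)}} = \frac{1}{\frac{1}{10 + 130}} = \frac{1}{\frac{1}{140}} = 140$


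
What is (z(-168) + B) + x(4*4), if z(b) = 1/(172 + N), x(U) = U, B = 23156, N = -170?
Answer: 46345/2 ≈ 23173.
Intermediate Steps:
z(b) = ½ (z(b) = 1/(172 - 170) = 1/2 = ½)
(z(-168) + B) + x(4*4) = (½ + 23156) + 4*4 = 46313/2 + 16 = 46345/2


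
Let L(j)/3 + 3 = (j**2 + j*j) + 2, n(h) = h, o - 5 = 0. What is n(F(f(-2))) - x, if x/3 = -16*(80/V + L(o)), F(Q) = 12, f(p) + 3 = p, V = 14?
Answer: 51396/7 ≈ 7342.3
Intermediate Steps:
f(p) = -3 + p
o = 5 (o = 5 + 0 = 5)
L(j) = -3 + 6*j**2 (L(j) = -9 + 3*((j**2 + j*j) + 2) = -9 + 3*((j**2 + j**2) + 2) = -9 + 3*(2*j**2 + 2) = -9 + 3*(2 + 2*j**2) = -9 + (6 + 6*j**2) = -3 + 6*j**2)
x = -51312/7 (x = 3*(-16*(80/14 + (-3 + 6*5**2))) = 3*(-16*(80*(1/14) + (-3 + 6*25))) = 3*(-16*(40/7 + (-3 + 150))) = 3*(-16*(40/7 + 147)) = 3*(-16*1069/7) = 3*(-17104/7) = -51312/7 ≈ -7330.3)
n(F(f(-2))) - x = 12 - 1*(-51312/7) = 12 + 51312/7 = 51396/7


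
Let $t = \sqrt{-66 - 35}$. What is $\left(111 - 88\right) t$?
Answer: $23 i \sqrt{101} \approx 231.15 i$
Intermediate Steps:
$t = i \sqrt{101}$ ($t = \sqrt{-101} = i \sqrt{101} \approx 10.05 i$)
$\left(111 - 88\right) t = \left(111 - 88\right) i \sqrt{101} = 23 i \sqrt{101}$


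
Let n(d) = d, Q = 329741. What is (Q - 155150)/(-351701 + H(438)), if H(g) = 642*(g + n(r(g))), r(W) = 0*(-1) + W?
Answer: 9189/11089 ≈ 0.82866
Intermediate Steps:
r(W) = W (r(W) = 0 + W = W)
H(g) = 1284*g (H(g) = 642*(g + g) = 642*(2*g) = 1284*g)
(Q - 155150)/(-351701 + H(438)) = (329741 - 155150)/(-351701 + 1284*438) = 174591/(-351701 + 562392) = 174591/210691 = 174591*(1/210691) = 9189/11089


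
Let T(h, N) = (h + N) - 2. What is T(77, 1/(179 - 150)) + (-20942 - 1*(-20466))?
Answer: -11628/29 ≈ -400.97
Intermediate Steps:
T(h, N) = -2 + N + h (T(h, N) = (N + h) - 2 = -2 + N + h)
T(77, 1/(179 - 150)) + (-20942 - 1*(-20466)) = (-2 + 1/(179 - 150) + 77) + (-20942 - 1*(-20466)) = (-2 + 1/29 + 77) + (-20942 + 20466) = (-2 + 1/29 + 77) - 476 = 2176/29 - 476 = -11628/29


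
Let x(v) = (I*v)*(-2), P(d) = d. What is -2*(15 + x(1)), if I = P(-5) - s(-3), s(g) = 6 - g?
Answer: -86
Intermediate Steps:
I = -14 (I = -5 - (6 - 1*(-3)) = -5 - (6 + 3) = -5 - 1*9 = -5 - 9 = -14)
x(v) = 28*v (x(v) = -14*v*(-2) = 28*v)
-2*(15 + x(1)) = -2*(15 + 28*1) = -2*(15 + 28) = -2*43 = -86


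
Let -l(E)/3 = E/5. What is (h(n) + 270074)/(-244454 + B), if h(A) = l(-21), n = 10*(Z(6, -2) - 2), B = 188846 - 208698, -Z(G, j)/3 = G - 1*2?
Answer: -192919/188790 ≈ -1.0219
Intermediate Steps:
Z(G, j) = 6 - 3*G (Z(G, j) = -3*(G - 1*2) = -3*(G - 2) = -3*(-2 + G) = 6 - 3*G)
B = -19852
n = -140 (n = 10*((6 - 3*6) - 2) = 10*((6 - 18) - 2) = 10*(-12 - 2) = 10*(-14) = -140)
l(E) = -3*E/5
h(A) = 63/5 (h(A) = -⅗*(-21) = 63/5)
(h(n) + 270074)/(-244454 + B) = (63/5 + 270074)/(-244454 - 19852) = (1350433/5)/(-264306) = (1350433/5)*(-1/264306) = -192919/188790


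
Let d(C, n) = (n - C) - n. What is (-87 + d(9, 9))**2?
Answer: 9216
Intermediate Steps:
d(C, n) = -C
(-87 + d(9, 9))**2 = (-87 - 1*9)**2 = (-87 - 9)**2 = (-96)**2 = 9216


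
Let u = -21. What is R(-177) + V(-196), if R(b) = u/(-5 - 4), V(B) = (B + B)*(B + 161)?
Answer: 41167/3 ≈ 13722.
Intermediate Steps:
V(B) = 2*B*(161 + B) (V(B) = (2*B)*(161 + B) = 2*B*(161 + B))
R(b) = 7/3 (R(b) = -21/(-5 - 4) = -21/(-9) = -21*(-1/9) = 7/3)
R(-177) + V(-196) = 7/3 + 2*(-196)*(161 - 196) = 7/3 + 2*(-196)*(-35) = 7/3 + 13720 = 41167/3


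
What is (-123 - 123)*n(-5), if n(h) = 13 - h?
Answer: -4428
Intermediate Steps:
(-123 - 123)*n(-5) = (-123 - 123)*(13 - 1*(-5)) = -246*(13 + 5) = -246*18 = -4428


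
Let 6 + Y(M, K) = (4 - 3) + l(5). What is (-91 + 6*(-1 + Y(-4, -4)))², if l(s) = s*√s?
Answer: 20629 - 7620*√5 ≈ 3590.2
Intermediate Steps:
l(s) = s^(3/2)
Y(M, K) = -5 + 5*√5 (Y(M, K) = -6 + ((4 - 3) + 5^(3/2)) = -6 + (1 + 5*√5) = -5 + 5*√5)
(-91 + 6*(-1 + Y(-4, -4)))² = (-91 + 6*(-1 + (-5 + 5*√5)))² = (-91 + 6*(-6 + 5*√5))² = (-91 + (-36 + 30*√5))² = (-127 + 30*√5)²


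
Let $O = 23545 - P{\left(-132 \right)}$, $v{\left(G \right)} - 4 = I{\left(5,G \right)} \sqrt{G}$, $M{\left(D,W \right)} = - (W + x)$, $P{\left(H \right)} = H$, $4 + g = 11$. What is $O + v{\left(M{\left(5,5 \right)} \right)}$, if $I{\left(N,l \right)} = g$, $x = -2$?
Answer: $23681 + 7 i \sqrt{3} \approx 23681.0 + 12.124 i$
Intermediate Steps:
$g = 7$ ($g = -4 + 11 = 7$)
$I{\left(N,l \right)} = 7$
$M{\left(D,W \right)} = 2 - W$ ($M{\left(D,W \right)} = - (W - 2) = - (-2 + W) = 2 - W$)
$v{\left(G \right)} = 4 + 7 \sqrt{G}$
$O = 23677$ ($O = 23545 - -132 = 23545 + 132 = 23677$)
$O + v{\left(M{\left(5,5 \right)} \right)} = 23677 + \left(4 + 7 \sqrt{2 - 5}\right) = 23677 + \left(4 + 7 \sqrt{-3}\right) = 23677 + \left(4 + 7 i \sqrt{3}\right) = 23681 + 7 i \sqrt{3}$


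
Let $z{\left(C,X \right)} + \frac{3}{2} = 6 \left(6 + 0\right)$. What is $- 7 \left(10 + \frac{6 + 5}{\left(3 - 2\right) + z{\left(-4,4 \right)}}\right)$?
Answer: $- \frac{5124}{71} \approx -72.169$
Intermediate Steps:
$z{\left(C,X \right)} = \frac{69}{2}$ ($z{\left(C,X \right)} = - \frac{3}{2} + 6 \left(6 + 0\right) = - \frac{3}{2} + 6 \cdot 6 = - \frac{3}{2} + 36 = \frac{69}{2}$)
$- 7 \left(10 + \frac{6 + 5}{\left(3 - 2\right) + z{\left(-4,4 \right)}}\right) = - 7 \left(10 + \frac{6 + 5}{\left(3 - 2\right) + \frac{69}{2}}\right) = - 7 \left(10 + \frac{11}{1 + \frac{69}{2}}\right) = - 7 \left(10 + \frac{11}{\frac{71}{2}}\right) = - 7 \left(10 + 11 \cdot \frac{2}{71}\right) = - 7 \left(10 + \frac{22}{71}\right) = \left(-7\right) \frac{732}{71} = - \frac{5124}{71}$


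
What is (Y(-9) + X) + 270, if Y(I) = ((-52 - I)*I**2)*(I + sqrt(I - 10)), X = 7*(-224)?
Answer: 30049 - 3483*I*sqrt(19) ≈ 30049.0 - 15182.0*I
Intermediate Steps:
X = -1568
Y(I) = I**2*(-52 - I)*(I + sqrt(-10 + I)) (Y(I) = (I**2*(-52 - I))*(I + sqrt(-10 + I)) = I**2*(-52 - I)*(I + sqrt(-10 + I)))
(Y(-9) + X) + 270 = ((-9)**2*(-1*(-9)**2 - 52*(-9) - 52*sqrt(-10 - 9) - 1*(-9)*sqrt(-10 - 9)) - 1568) + 270 = (81*(-1*81 + 468 - 52*I*sqrt(19) - 1*(-9)*sqrt(-19)) - 1568) + 270 = (81*(-81 + 468 - 52*I*sqrt(19) - 1*(-9)*I*sqrt(19)) - 1568) + 270 = (81*(-81 + 468 - 52*I*sqrt(19) + 9*I*sqrt(19)) - 1568) + 270 = (81*(387 - 43*I*sqrt(19)) - 1568) + 270 = ((31347 - 3483*I*sqrt(19)) - 1568) + 270 = (29779 - 3483*I*sqrt(19)) + 270 = 30049 - 3483*I*sqrt(19)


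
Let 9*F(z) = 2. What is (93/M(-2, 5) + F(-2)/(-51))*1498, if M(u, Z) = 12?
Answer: 10651529/918 ≈ 11603.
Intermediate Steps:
F(z) = 2/9 (F(z) = (⅑)*2 = 2/9)
(93/M(-2, 5) + F(-2)/(-51))*1498 = (93/12 + (2/9)/(-51))*1498 = (93*(1/12) + (2/9)*(-1/51))*1498 = (31/4 - 2/459)*1498 = (14221/1836)*1498 = 10651529/918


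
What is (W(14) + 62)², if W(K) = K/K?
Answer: 3969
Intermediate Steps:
W(K) = 1
(W(14) + 62)² = (1 + 62)² = 63² = 3969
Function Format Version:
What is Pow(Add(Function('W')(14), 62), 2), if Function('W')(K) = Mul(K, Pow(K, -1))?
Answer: 3969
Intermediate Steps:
Function('W')(K) = 1
Pow(Add(Function('W')(14), 62), 2) = Pow(Add(1, 62), 2) = Pow(63, 2) = 3969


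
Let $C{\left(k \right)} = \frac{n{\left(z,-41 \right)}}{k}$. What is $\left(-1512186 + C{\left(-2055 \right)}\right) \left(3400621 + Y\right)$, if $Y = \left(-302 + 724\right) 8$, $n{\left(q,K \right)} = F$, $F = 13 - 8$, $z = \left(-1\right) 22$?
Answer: $- \frac{2115612889062659}{411} \approx -5.1475 \cdot 10^{12}$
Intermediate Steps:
$z = -22$
$F = 5$
$n{\left(q,K \right)} = 5$
$C{\left(k \right)} = \frac{5}{k}$
$Y = 3376$ ($Y = 422 \cdot 8 = 3376$)
$\left(-1512186 + C{\left(-2055 \right)}\right) \left(3400621 + Y\right) = \left(-1512186 + \frac{5}{-2055}\right) \left(3400621 + 3376\right) = \left(-1512186 + 5 \left(- \frac{1}{2055}\right)\right) 3403997 = \left(-1512186 - \frac{1}{411}\right) 3403997 = \left(- \frac{621508447}{411}\right) 3403997 = - \frac{2115612889062659}{411}$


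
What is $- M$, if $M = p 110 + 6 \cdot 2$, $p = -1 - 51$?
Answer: $5708$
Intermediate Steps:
$p = -52$ ($p = -1 - 51 = -52$)
$M = -5708$ ($M = \left(-52\right) 110 + 6 \cdot 2 = -5720 + 12 = -5708$)
$- M = \left(-1\right) \left(-5708\right) = 5708$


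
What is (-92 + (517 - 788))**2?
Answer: 131769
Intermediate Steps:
(-92 + (517 - 788))**2 = (-92 - 271)**2 = (-363)**2 = 131769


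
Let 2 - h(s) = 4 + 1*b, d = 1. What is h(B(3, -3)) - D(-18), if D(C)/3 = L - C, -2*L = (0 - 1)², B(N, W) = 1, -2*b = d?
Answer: -54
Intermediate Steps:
b = -½ (b = -½*1 = -½ ≈ -0.50000)
L = -½ (L = -(0 - 1)²/2 = -½*(-1)² = -½*1 = -½ ≈ -0.50000)
h(s) = -3/2 (h(s) = 2 - (4 + 1*(-½)) = 2 - (4 - ½) = 2 - 1*7/2 = 2 - 7/2 = -3/2)
D(C) = -3/2 - 3*C (D(C) = 3*(-½ - C) = -3/2 - 3*C)
h(B(3, -3)) - D(-18) = -3/2 - (-3/2 - 3*(-18)) = -3/2 - (-3/2 + 54) = -3/2 - 1*105/2 = -3/2 - 105/2 = -54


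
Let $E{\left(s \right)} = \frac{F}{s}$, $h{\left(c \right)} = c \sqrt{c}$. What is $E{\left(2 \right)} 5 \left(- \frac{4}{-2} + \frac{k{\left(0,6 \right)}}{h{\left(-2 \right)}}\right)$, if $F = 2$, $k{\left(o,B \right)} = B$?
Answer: $10 + \frac{15 i \sqrt{2}}{2} \approx 10.0 + 10.607 i$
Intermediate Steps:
$h{\left(c \right)} = c^{\frac{3}{2}}$
$E{\left(s \right)} = \frac{2}{s}$
$E{\left(2 \right)} 5 \left(- \frac{4}{-2} + \frac{k{\left(0,6 \right)}}{h{\left(-2 \right)}}\right) = \frac{2}{2} \cdot 5 \left(- \frac{4}{-2} + \frac{6}{\left(-2\right)^{\frac{3}{2}}}\right) = 2 \cdot \frac{1}{2} \cdot 5 \left(\left(-4\right) \left(- \frac{1}{2}\right) + \frac{6}{\left(-2\right) i \sqrt{2}}\right) = 1 \cdot 5 \left(2 + 6 \frac{i \sqrt{2}}{4}\right) = 5 \left(2 + \frac{3 i \sqrt{2}}{2}\right) = 10 + \frac{15 i \sqrt{2}}{2}$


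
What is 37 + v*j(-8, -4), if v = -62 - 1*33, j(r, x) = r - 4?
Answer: 1177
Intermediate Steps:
j(r, x) = -4 + r
v = -95 (v = -62 - 33 = -95)
37 + v*j(-8, -4) = 37 - 95*(-4 - 8) = 37 - 95*(-12) = 37 + 1140 = 1177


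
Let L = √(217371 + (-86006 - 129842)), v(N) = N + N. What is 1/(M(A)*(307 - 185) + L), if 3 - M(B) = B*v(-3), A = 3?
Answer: 2562/6562321 - √1523/6562321 ≈ 0.00038446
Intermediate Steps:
v(N) = 2*N
M(B) = 3 + 6*B (M(B) = 3 - B*2*(-3) = 3 - B*(-6) = 3 - (-6)*B = 3 + 6*B)
L = √1523 (L = √(217371 - 215848) = √1523 ≈ 39.026)
1/(M(A)*(307 - 185) + L) = 1/((3 + 6*3)*(307 - 185) + √1523) = 1/((3 + 18)*122 + √1523) = 1/(21*122 + √1523) = 1/(2562 + √1523)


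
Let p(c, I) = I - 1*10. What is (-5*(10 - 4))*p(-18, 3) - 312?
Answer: -102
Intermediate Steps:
p(c, I) = -10 + I (p(c, I) = I - 10 = -10 + I)
(-5*(10 - 4))*p(-18, 3) - 312 = (-5*(10 - 4))*(-10 + 3) - 312 = -5*6*(-7) - 312 = -30*(-7) - 312 = 210 - 312 = -102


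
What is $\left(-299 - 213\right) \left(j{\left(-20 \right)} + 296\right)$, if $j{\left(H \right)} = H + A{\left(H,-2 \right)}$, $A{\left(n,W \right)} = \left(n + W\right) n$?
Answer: $-366592$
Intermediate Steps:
$A{\left(n,W \right)} = n \left(W + n\right)$ ($A{\left(n,W \right)} = \left(W + n\right) n = n \left(W + n\right)$)
$j{\left(H \right)} = H + H \left(-2 + H\right)$
$\left(-299 - 213\right) \left(j{\left(-20 \right)} + 296\right) = \left(-299 - 213\right) \left(- 20 \left(-1 - 20\right) + 296\right) = - 512 \left(\left(-20\right) \left(-21\right) + 296\right) = - 512 \left(420 + 296\right) = \left(-512\right) 716 = -366592$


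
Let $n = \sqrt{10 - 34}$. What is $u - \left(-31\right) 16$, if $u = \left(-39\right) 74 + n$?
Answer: $-2390 + 2 i \sqrt{6} \approx -2390.0 + 4.899 i$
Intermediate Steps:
$n = 2 i \sqrt{6}$ ($n = \sqrt{-24} = 2 i \sqrt{6} \approx 4.899 i$)
$u = -2886 + 2 i \sqrt{6}$ ($u = \left(-39\right) 74 + 2 i \sqrt{6} = -2886 + 2 i \sqrt{6} \approx -2886.0 + 4.899 i$)
$u - \left(-31\right) 16 = \left(-2886 + 2 i \sqrt{6}\right) - \left(-31\right) 16 = \left(-2886 + 2 i \sqrt{6}\right) - -496 = \left(-2886 + 2 i \sqrt{6}\right) + 496 = -2390 + 2 i \sqrt{6}$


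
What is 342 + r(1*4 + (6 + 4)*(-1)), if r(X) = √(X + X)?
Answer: 342 + 2*I*√3 ≈ 342.0 + 3.4641*I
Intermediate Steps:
r(X) = √2*√X (r(X) = √(2*X) = √2*√X)
342 + r(1*4 + (6 + 4)*(-1)) = 342 + √2*√(1*4 + (6 + 4)*(-1)) = 342 + √2*√(4 + 10*(-1)) = 342 + √2*√(4 - 10) = 342 + √2*√(-6) = 342 + √2*(I*√6) = 342 + 2*I*√3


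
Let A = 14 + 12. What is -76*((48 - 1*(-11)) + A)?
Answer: -6460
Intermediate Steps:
A = 26
-76*((48 - 1*(-11)) + A) = -76*((48 - 1*(-11)) + 26) = -76*((48 + 11) + 26) = -76*(59 + 26) = -76*85 = -6460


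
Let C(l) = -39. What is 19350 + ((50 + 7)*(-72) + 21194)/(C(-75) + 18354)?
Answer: 70882468/3663 ≈ 19351.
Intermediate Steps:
19350 + ((50 + 7)*(-72) + 21194)/(C(-75) + 18354) = 19350 + ((50 + 7)*(-72) + 21194)/(-39 + 18354) = 19350 + (57*(-72) + 21194)/18315 = 19350 + (-4104 + 21194)*(1/18315) = 19350 + 17090*(1/18315) = 19350 + 3418/3663 = 70882468/3663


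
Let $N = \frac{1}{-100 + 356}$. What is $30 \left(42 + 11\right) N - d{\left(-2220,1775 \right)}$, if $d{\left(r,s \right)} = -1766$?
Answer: $\frac{226843}{128} \approx 1772.2$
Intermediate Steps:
$N = \frac{1}{256} \approx 0.0039063$
$30 \left(42 + 11\right) N - d{\left(-2220,1775 \right)} = 30 \left(42 + 11\right) \frac{1}{256} - -1766 = 30 \cdot 53 \cdot \frac{1}{256} + 1766 = 1590 \cdot \frac{1}{256} + 1766 = \frac{795}{128} + 1766 = \frac{226843}{128}$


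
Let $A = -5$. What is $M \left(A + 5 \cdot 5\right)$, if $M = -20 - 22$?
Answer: $-840$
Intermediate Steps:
$M = -42$ ($M = -20 - 22 = -42$)
$M \left(A + 5 \cdot 5\right) = - 42 \left(-5 + 5 \cdot 5\right) = - 42 \left(-5 + 25\right) = \left(-42\right) 20 = -840$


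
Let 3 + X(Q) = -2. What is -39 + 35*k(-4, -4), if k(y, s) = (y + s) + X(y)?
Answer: -494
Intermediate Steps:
X(Q) = -5 (X(Q) = -3 - 2 = -5)
k(y, s) = -5 + s + y (k(y, s) = (y + s) - 5 = (s + y) - 5 = -5 + s + y)
-39 + 35*k(-4, -4) = -39 + 35*(-5 - 4 - 4) = -39 + 35*(-13) = -39 - 455 = -494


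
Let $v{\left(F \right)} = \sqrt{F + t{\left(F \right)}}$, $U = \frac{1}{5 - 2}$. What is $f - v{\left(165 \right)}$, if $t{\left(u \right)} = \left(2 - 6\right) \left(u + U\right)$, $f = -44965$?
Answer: $-44965 - \frac{i \sqrt{4467}}{3} \approx -44965.0 - 22.279 i$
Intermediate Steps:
$U = \frac{1}{3} \approx 0.33333$
$t{\left(u \right)} = - \frac{4}{3} - 4 u$ ($t{\left(u \right)} = \left(2 - 6\right) \left(u + \frac{1}{3}\right) = - 4 \left(\frac{1}{3} + u\right) = - \frac{4}{3} - 4 u$)
$v{\left(F \right)} = \sqrt{- \frac{4}{3} - 3 F}$ ($v{\left(F \right)} = \sqrt{F - \left(\frac{4}{3} + 4 F\right)} = \sqrt{- \frac{4}{3} - 3 F}$)
$f - v{\left(165 \right)} = -44965 - \frac{\sqrt{-12 - 4455}}{3} = -44965 - \frac{\sqrt{-4467}}{3} = -44965 - \frac{i \sqrt{4467}}{3}$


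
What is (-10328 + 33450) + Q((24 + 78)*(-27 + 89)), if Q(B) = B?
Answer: 29446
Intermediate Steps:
(-10328 + 33450) + Q((24 + 78)*(-27 + 89)) = (-10328 + 33450) + (24 + 78)*(-27 + 89) = 23122 + 102*62 = 23122 + 6324 = 29446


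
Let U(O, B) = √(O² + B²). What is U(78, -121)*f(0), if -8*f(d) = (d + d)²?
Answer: 0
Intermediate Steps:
U(O, B) = √(B² + O²)
f(d) = -d²/2 (f(d) = -(d + d)²/8 = -4*d²/8 = -d²/2)
U(78, -121)*f(0) = √((-121)² + 78²)*(-½*0²) = √(14641 + 6084)*(-½*0) = √20725*0 = (5*√829)*0 = 0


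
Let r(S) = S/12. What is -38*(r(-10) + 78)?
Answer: -8797/3 ≈ -2932.3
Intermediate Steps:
r(S) = S/12 (r(S) = S*(1/12) = S/12)
-38*(r(-10) + 78) = -38*((1/12)*(-10) + 78) = -38*(-⅚ + 78) = -38*463/6 = -8797/3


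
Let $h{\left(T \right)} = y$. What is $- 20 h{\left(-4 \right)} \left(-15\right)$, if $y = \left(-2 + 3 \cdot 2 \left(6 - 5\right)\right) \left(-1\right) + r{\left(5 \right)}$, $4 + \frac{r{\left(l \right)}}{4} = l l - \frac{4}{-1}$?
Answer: $28800$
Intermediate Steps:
$r{\left(l \right)} = 4 l^{2}$ ($r{\left(l \right)} = -16 + 4 \left(l l - \frac{4}{-1}\right) = -16 + 4 \left(l^{2} - -4\right) = -16 + 4 \left(l^{2} + 4\right) = -16 + 4 \left(4 + l^{2}\right) = -16 + \left(16 + 4 l^{2}\right) = 4 l^{2}$)
$y = 96$ ($y = \left(-2 + 3 \cdot 2 \left(6 - 5\right)\right) \left(-1\right) + 4 \cdot 5^{2} = \left(-2 + 3 \cdot 2 \cdot 1\right) \left(-1\right) + 4 \cdot 25 = \left(-2 + 3 \cdot 2\right) \left(-1\right) + 100 = \left(-2 + 6\right) \left(-1\right) + 100 = 4 \left(-1\right) + 100 = -4 + 100 = 96$)
$h{\left(T \right)} = 96$
$- 20 h{\left(-4 \right)} \left(-15\right) = \left(-20\right) 96 \left(-15\right) = \left(-1920\right) \left(-15\right) = 28800$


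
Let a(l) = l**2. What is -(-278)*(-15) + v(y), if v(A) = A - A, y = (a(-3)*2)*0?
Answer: -4170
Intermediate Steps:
y = 0 (y = ((-3)**2*2)*0 = (9*2)*0 = 18*0 = 0)
v(A) = 0
-(-278)*(-15) + v(y) = -(-278)*(-15) + 0 = -1*4170 + 0 = -4170 + 0 = -4170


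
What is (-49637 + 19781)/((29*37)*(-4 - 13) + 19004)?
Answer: -29856/763 ≈ -39.130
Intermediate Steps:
(-49637 + 19781)/((29*37)*(-4 - 13) + 19004) = -29856/(1073*(-17) + 19004) = -29856/(-18241 + 19004) = -29856/763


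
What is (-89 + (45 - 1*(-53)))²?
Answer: 81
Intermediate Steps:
(-89 + (45 - 1*(-53)))² = (-89 + (45 + 53))² = (-89 + 98)² = 9² = 81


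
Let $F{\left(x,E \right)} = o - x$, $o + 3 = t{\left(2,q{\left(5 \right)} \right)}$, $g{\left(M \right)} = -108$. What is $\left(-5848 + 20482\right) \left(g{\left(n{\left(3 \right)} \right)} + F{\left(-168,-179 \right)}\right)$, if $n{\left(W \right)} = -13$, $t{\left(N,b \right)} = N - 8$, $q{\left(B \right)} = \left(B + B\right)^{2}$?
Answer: $746334$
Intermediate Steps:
$q{\left(B \right)} = 4 B^{2}$ ($q{\left(B \right)} = \left(2 B\right)^{2} = 4 B^{2}$)
$t{\left(N,b \right)} = -8 + N$ ($t{\left(N,b \right)} = N - 8 = -8 + N$)
$o = -9$ ($o = -3 + \left(-8 + 2\right) = -3 - 6 = -9$)
$F{\left(x,E \right)} = -9 - x$
$\left(-5848 + 20482\right) \left(g{\left(n{\left(3 \right)} \right)} + F{\left(-168,-179 \right)}\right) = \left(-5848 + 20482\right) \left(-108 - -159\right) = 14634 \left(-108 + \left(-9 + 168\right)\right) = 14634 \left(-108 + 159\right) = 14634 \cdot 51 = 746334$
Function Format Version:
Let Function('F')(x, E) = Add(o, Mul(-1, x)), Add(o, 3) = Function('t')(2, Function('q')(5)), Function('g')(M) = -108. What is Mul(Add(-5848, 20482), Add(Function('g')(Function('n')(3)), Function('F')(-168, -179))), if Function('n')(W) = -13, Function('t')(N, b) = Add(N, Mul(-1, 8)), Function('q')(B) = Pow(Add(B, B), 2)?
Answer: 746334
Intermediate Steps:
Function('q')(B) = Mul(4, Pow(B, 2)) (Function('q')(B) = Pow(Mul(2, B), 2) = Mul(4, Pow(B, 2)))
Function('t')(N, b) = Add(-8, N) (Function('t')(N, b) = Add(N, -8) = Add(-8, N))
o = -9 (o = Add(-3, Add(-8, 2)) = Add(-3, -6) = -9)
Function('F')(x, E) = Add(-9, Mul(-1, x))
Mul(Add(-5848, 20482), Add(Function('g')(Function('n')(3)), Function('F')(-168, -179))) = Mul(Add(-5848, 20482), Add(-108, Add(-9, Mul(-1, -168)))) = Mul(14634, Add(-108, Add(-9, 168))) = Mul(14634, Add(-108, 159)) = Mul(14634, 51) = 746334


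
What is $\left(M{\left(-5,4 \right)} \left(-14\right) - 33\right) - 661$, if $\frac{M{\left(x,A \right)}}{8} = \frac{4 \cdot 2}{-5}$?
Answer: $- \frac{2574}{5} \approx -514.8$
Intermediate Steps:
$M{\left(x,A \right)} = - \frac{64}{5}$ ($M{\left(x,A \right)} = 8 \frac{4 \cdot 2}{-5} = 8 \cdot 8 \left(- \frac{1}{5}\right) = 8 \left(- \frac{8}{5}\right) = - \frac{64}{5}$)
$\left(M{\left(-5,4 \right)} \left(-14\right) - 33\right) - 661 = \left(\left(- \frac{64}{5}\right) \left(-14\right) - 33\right) - 661 = \left(\frac{896}{5} - 33\right) - 661 = \frac{731}{5} - 661 = - \frac{2574}{5}$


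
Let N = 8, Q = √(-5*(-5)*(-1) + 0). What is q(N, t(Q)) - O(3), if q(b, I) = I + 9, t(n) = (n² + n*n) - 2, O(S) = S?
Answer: -46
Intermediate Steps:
Q = 5*I (Q = √(25*(-1) + 0) = √(-25 + 0) = √(-25) = 5*I ≈ 5.0*I)
t(n) = -2 + 2*n² (t(n) = (n² + n²) - 2 = 2*n² - 2 = -2 + 2*n²)
q(b, I) = 9 + I
q(N, t(Q)) - O(3) = (9 + (-2 + 2*(5*I)²)) - 1*3 = (9 + (-2 + 2*(-25))) - 3 = (9 + (-2 - 50)) - 3 = (9 - 52) - 3 = -43 - 3 = -46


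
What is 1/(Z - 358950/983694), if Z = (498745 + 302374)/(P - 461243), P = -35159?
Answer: -81384611498/161039908581 ≈ -0.50537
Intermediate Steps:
Z = -801119/496402 (Z = (498745 + 302374)/(-35159 - 461243) = 801119/(-496402) = 801119*(-1/496402) = -801119/496402 ≈ -1.6139)
1/(Z - 358950/983694) = 1/(-801119/496402 - 358950/983694) = 1/(-801119/496402 - 358950*1/983694) = 1/(-801119/496402 - 59825/163949) = 1/(-161039908581/81384611498) = -81384611498/161039908581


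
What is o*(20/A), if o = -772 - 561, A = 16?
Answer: -6665/4 ≈ -1666.3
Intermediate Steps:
o = -1333
o*(20/A) = -26660/16 = -1333*5/4 = -6665/4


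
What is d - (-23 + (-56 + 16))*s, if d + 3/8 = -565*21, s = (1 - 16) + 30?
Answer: -87363/8 ≈ -10920.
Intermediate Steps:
s = 15 (s = -15 + 30 = 15)
d = -94923/8 (d = -3/8 - 565*21 = -3/8 - 11865 = -94923/8 ≈ -11865.)
d - (-23 + (-56 + 16))*s = -94923/8 - (-23 + (-56 + 16))*15 = -94923/8 - (-23 - 40)*15 = -94923/8 - (-63)*15 = -94923/8 - 1*(-945) = -94923/8 + 945 = -87363/8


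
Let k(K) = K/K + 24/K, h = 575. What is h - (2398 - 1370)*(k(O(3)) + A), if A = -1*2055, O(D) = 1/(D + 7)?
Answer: 1865367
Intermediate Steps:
O(D) = 1/(7 + D)
k(K) = 1 + 24/K
A = -2055
h - (2398 - 1370)*(k(O(3)) + A) = 575 - (2398 - 1370)*((24 + 1/(7 + 3))/(1/(7 + 3)) - 2055) = 575 - 1028*((24 + 1/10)/(1/10) - 2055) = 575 - 1028*((24 + ⅒)/(⅒) - 2055) = 575 - 1028*(10*(241/10) - 2055) = 575 - 1028*(241 - 2055) = 575 - 1028*(-1814) = 575 - 1*(-1864792) = 575 + 1864792 = 1865367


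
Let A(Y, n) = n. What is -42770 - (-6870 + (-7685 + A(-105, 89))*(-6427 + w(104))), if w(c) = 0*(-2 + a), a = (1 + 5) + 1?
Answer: -48855392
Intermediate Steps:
a = 7 (a = 6 + 1 = 7)
w(c) = 0 (w(c) = 0*(-2 + 7) = 0*5 = 0)
-42770 - (-6870 + (-7685 + A(-105, 89))*(-6427 + w(104))) = -42770 - (-6870 + (-7685 + 89)*(-6427 + 0)) = -42770 - (-6870 - 7596*(-6427)) = -42770 - (-6870 + 48819492) = -42770 - 1*48812622 = -42770 - 48812622 = -48855392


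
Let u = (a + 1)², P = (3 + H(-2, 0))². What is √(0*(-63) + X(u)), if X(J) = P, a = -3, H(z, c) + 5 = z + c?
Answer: 4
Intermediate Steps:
H(z, c) = -5 + c + z (H(z, c) = -5 + (z + c) = -5 + (c + z) = -5 + c + z)
P = 16 (P = (3 + (-5 + 0 - 2))² = (3 - 7)² = (-4)² = 16)
u = 4 (u = (-3 + 1)² = (-2)² = 4)
X(J) = 16
√(0*(-63) + X(u)) = √(0*(-63) + 16) = √(0 + 16) = √16 = 4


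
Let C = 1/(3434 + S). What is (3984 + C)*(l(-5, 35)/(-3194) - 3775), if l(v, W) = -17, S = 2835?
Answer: -301140295636101/20023186 ≈ -1.5040e+7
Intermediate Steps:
C = 1/6269 (C = 1/(3434 + 2835) = 1/6269 ≈ 0.00015952)
(3984 + C)*(l(-5, 35)/(-3194) - 3775) = (3984 + 1/6269)*(-17/(-3194) - 3775) = 24975697*(-17*(-1/3194) - 3775)/6269 = 24975697*(17/3194 - 3775)/6269 = (24975697/6269)*(-12057333/3194) = -301140295636101/20023186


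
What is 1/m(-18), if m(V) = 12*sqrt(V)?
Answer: -I*sqrt(2)/72 ≈ -0.019642*I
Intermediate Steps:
1/m(-18) = 1/(12*sqrt(-18)) = 1/(12*(3*I*sqrt(2))) = 1/(36*I*sqrt(2)) = -I*sqrt(2)/72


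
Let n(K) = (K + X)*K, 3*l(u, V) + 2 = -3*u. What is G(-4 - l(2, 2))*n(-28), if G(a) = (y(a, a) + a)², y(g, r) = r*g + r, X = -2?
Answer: 17920/27 ≈ 663.70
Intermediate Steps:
l(u, V) = -⅔ - u (l(u, V) = -⅔ + (-3*u)/3 = -⅔ - u)
y(g, r) = r + g*r (y(g, r) = g*r + r = r + g*r)
G(a) = (a + a*(1 + a))² (G(a) = (a*(1 + a) + a)² = (a + a*(1 + a))²)
n(K) = K*(-2 + K) (n(K) = (K - 2)*K = (-2 + K)*K = K*(-2 + K))
G(-4 - l(2, 2))*n(-28) = ((-4 - (-⅔ - 1*2))²*(2 + (-4 - (-⅔ - 1*2)))²)*(-28*(-2 - 28)) = ((-4 - (-⅔ - 2))²*(2 + (-4 - (-⅔ - 2)))²)*(-28*(-30)) = ((-4 - 1*(-8/3))²*(2 + (-4 - 1*(-8/3)))²)*840 = ((-4 + 8/3)²*(2 + (-4 + 8/3))²)*840 = ((-4/3)²*(2 - 4/3)²)*840 = (16*(⅔)²/9)*840 = ((16/9)*(4/9))*840 = (64/81)*840 = 17920/27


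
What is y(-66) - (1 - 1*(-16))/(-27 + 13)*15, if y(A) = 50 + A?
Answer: 31/14 ≈ 2.2143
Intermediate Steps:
y(-66) - (1 - 1*(-16))/(-27 + 13)*15 = (50 - 66) - (1 - 1*(-16))/(-27 + 13)*15 = -16 - (1 + 16)/(-14)*15 = -16 - (-1/14*17)*15 = -16 - (-17)*15/14 = -16 - 1*(-255/14) = -16 + 255/14 = 31/14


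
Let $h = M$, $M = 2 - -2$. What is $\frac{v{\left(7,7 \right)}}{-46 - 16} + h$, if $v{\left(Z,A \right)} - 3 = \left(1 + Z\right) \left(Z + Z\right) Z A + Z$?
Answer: $- \frac{2625}{31} \approx -84.677$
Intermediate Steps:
$M = 4$ ($M = 2 + 2 = 4$)
$h = 4$
$v{\left(Z,A \right)} = 3 + Z + 2 A Z^{2} \left(1 + Z\right)$ ($v{\left(Z,A \right)} = 3 + \left(\left(1 + Z\right) \left(Z + Z\right) Z A + Z\right) = 3 + \left(\left(1 + Z\right) 2 Z Z A + Z\right) = 3 + \left(2 Z \left(1 + Z\right) Z A + Z\right) = 3 + \left(2 Z^{2} \left(1 + Z\right) A + Z\right) = 3 + \left(2 A Z^{2} \left(1 + Z\right) + Z\right) = 3 + \left(Z + 2 A Z^{2} \left(1 + Z\right)\right) = 3 + Z + 2 A Z^{2} \left(1 + Z\right)$)
$\frac{v{\left(7,7 \right)}}{-46 - 16} + h = \frac{3 + 7 + 2 \cdot 7 \cdot 7^{2} + 2 \cdot 7 \cdot 7^{3}}{-46 - 16} + 4 = \frac{3 + 7 + 2 \cdot 7 \cdot 49 + 2 \cdot 7 \cdot 343}{-62} + 4 = \left(3 + 7 + 686 + 4802\right) \left(- \frac{1}{62}\right) + 4 = 5498 \left(- \frac{1}{62}\right) + 4 = - \frac{2749}{31} + 4 = - \frac{2625}{31}$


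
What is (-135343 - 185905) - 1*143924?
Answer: -465172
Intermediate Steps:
(-135343 - 185905) - 1*143924 = -321248 - 143924 = -465172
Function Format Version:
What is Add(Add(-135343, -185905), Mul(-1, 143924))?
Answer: -465172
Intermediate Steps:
Add(Add(-135343, -185905), Mul(-1, 143924)) = Add(-321248, -143924) = -465172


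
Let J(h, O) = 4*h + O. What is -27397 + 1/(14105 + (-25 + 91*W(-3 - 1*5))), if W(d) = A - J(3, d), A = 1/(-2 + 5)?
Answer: -1129824880/41239 ≈ -27397.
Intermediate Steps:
J(h, O) = O + 4*h
A = ⅓ (A = 1/3 = ⅓ ≈ 0.33333)
W(d) = -35/3 - d (W(d) = ⅓ - (d + 4*3) = ⅓ - (d + 12) = ⅓ - (12 + d) = ⅓ + (-12 - d) = -35/3 - d)
-27397 + 1/(14105 + (-25 + 91*W(-3 - 1*5))) = -27397 + 1/(14105 + (-25 + 91*(-35/3 - (-3 - 1*5)))) = -27397 + 1/(14105 + (-25 + 91*(-35/3 - (-3 - 5)))) = -27397 + 1/(14105 + (-25 + 91*(-35/3 - 1*(-8)))) = -27397 + 1/(14105 + (-25 + 91*(-35/3 + 8))) = -27397 + 1/(14105 + (-25 + 91*(-11/3))) = -27397 + 1/(14105 + (-25 - 1001/3)) = -27397 + 1/(14105 - 1076/3) = -27397 + 1/(41239/3) = -27397 + 3/41239 = -1129824880/41239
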